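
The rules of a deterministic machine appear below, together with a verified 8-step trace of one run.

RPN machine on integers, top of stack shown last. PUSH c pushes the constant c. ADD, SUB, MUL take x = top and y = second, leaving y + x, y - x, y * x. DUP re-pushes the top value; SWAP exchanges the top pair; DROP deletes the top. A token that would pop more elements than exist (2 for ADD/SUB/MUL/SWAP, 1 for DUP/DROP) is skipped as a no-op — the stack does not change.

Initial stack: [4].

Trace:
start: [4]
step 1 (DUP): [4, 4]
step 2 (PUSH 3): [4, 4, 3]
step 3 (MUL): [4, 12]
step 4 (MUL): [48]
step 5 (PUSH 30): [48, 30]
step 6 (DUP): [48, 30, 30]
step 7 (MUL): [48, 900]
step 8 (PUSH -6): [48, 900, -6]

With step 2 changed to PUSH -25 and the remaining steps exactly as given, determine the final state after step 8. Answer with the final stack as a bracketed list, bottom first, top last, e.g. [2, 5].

[-400, 900, -6]

(re-executing from step 2 with the substitution; state before step 2: [4, 4])
step 2 (PUSH -25): [4, 4, -25]
step 3 (MUL): [4, -100]
step 4 (MUL): [-400]
step 5 (PUSH 30): [-400, 30]
step 6 (DUP): [-400, 30, 30]
step 7 (MUL): [-400, 900]
step 8 (PUSH -6): [-400, 900, -6]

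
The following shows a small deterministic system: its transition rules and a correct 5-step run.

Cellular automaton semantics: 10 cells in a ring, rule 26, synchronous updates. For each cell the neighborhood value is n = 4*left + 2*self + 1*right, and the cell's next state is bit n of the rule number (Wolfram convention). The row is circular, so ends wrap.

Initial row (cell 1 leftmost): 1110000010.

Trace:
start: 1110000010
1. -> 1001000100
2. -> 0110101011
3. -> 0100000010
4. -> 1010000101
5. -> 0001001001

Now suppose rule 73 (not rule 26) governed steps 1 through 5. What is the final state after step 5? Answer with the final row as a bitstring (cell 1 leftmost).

0000100010

(re-executing steps 1..5 under rule 73; state before step 1: 1110000010)
1. -> 1010111000
2. -> 0000101010
3. -> 1110000000
4. -> 1010111110
5. -> 0000100010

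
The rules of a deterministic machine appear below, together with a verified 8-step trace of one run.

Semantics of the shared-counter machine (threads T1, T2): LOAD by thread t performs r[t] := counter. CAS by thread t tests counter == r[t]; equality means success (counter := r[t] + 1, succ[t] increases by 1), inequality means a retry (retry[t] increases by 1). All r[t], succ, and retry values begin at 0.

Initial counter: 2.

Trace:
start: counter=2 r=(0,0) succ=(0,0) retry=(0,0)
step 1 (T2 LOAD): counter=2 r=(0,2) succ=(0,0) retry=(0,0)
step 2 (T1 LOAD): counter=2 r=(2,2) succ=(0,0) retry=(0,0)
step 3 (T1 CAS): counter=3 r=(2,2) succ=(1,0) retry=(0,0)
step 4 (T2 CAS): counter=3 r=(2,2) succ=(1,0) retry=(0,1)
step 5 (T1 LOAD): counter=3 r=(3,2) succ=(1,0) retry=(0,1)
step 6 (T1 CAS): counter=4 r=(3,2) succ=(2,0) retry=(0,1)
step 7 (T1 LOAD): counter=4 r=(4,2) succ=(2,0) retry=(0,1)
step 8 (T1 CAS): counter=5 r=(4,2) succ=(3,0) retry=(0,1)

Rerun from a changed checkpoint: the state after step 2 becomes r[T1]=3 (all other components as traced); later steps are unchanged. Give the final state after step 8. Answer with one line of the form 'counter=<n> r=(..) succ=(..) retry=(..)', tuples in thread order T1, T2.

state after step 2 := counter=2 r=(3,2) succ=(0,0) retry=(0,0)
step 3 (T1 CAS): counter=2 r=(3,2) succ=(0,0) retry=(1,0)
step 4 (T2 CAS): counter=3 r=(3,2) succ=(0,1) retry=(1,0)
step 5 (T1 LOAD): counter=3 r=(3,2) succ=(0,1) retry=(1,0)
step 6 (T1 CAS): counter=4 r=(3,2) succ=(1,1) retry=(1,0)
step 7 (T1 LOAD): counter=4 r=(4,2) succ=(1,1) retry=(1,0)
step 8 (T1 CAS): counter=5 r=(4,2) succ=(2,1) retry=(1,0)

counter=5 r=(4,2) succ=(2,1) retry=(1,0)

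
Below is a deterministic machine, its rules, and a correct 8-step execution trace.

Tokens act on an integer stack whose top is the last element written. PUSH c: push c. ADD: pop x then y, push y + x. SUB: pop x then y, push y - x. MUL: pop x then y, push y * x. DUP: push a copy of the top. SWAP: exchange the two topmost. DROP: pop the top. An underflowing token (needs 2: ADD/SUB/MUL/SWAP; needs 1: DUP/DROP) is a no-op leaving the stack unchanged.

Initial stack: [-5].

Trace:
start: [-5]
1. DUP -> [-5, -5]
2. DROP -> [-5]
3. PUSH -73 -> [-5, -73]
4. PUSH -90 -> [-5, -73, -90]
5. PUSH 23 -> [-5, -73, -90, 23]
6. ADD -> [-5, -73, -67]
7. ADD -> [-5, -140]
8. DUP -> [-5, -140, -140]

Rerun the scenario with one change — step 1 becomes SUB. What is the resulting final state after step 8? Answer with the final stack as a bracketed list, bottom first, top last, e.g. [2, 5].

[-140, -140]

(re-executing from step 1 with the substitution; state before step 1: [-5])
1. SUB -> [-5]
2. DROP -> []
3. PUSH -73 -> [-73]
4. PUSH -90 -> [-73, -90]
5. PUSH 23 -> [-73, -90, 23]
6. ADD -> [-73, -67]
7. ADD -> [-140]
8. DUP -> [-140, -140]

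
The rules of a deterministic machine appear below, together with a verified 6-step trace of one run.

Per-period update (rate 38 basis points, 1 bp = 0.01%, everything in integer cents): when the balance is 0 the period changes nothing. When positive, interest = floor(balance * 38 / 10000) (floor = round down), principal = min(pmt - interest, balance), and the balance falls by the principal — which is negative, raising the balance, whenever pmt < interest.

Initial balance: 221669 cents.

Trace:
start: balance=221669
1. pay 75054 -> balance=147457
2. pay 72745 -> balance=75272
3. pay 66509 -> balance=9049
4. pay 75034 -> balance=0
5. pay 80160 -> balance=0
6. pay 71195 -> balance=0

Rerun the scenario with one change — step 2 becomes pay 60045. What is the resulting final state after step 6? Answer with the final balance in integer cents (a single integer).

0

(re-executing from step 2 with the substitution; state before step 2: balance=147457)
2. pay 60045 -> balance=87972
3. pay 66509 -> balance=21797
4. pay 75034 -> balance=0
5. pay 80160 -> balance=0
6. pay 71195 -> balance=0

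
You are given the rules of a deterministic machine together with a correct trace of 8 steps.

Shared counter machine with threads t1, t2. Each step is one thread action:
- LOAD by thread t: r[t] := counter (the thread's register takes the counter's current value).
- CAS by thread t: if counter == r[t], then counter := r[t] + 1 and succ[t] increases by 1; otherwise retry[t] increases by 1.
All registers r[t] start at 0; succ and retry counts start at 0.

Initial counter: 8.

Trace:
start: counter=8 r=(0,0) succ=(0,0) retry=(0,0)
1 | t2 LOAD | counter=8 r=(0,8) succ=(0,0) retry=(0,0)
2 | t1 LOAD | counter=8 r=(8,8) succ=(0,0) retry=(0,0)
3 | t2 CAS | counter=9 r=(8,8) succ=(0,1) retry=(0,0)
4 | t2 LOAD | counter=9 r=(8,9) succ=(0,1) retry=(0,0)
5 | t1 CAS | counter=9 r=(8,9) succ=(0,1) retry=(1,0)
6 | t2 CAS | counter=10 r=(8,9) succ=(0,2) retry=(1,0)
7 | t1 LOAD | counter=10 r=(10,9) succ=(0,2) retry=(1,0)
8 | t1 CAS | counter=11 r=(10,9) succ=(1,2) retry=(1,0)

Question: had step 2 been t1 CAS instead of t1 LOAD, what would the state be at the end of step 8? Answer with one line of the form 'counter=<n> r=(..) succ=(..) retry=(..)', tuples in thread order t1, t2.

(re-executing from step 2 with the substitution; state before step 2: counter=8 r=(0,8) succ=(0,0) retry=(0,0))
2 | t1 CAS | counter=8 r=(0,8) succ=(0,0) retry=(1,0)
3 | t2 CAS | counter=9 r=(0,8) succ=(0,1) retry=(1,0)
4 | t2 LOAD | counter=9 r=(0,9) succ=(0,1) retry=(1,0)
5 | t1 CAS | counter=9 r=(0,9) succ=(0,1) retry=(2,0)
6 | t2 CAS | counter=10 r=(0,9) succ=(0,2) retry=(2,0)
7 | t1 LOAD | counter=10 r=(10,9) succ=(0,2) retry=(2,0)
8 | t1 CAS | counter=11 r=(10,9) succ=(1,2) retry=(2,0)

counter=11 r=(10,9) succ=(1,2) retry=(2,0)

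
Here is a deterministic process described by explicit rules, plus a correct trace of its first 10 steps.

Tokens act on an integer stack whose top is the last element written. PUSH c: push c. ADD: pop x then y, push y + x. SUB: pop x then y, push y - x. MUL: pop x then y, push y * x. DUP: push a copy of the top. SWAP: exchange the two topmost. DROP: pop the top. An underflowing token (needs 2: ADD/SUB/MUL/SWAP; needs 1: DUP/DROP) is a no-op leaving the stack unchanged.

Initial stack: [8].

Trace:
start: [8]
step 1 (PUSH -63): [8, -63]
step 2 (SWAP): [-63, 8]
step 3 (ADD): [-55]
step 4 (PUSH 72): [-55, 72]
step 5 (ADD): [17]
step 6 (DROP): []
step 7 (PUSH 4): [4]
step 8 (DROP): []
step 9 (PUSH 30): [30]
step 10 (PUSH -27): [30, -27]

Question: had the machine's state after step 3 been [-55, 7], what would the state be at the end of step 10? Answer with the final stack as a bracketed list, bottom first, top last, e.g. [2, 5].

[-55, 30, -27]

state after step 3 := [-55, 7]
step 4 (PUSH 72): [-55, 7, 72]
step 5 (ADD): [-55, 79]
step 6 (DROP): [-55]
step 7 (PUSH 4): [-55, 4]
step 8 (DROP): [-55]
step 9 (PUSH 30): [-55, 30]
step 10 (PUSH -27): [-55, 30, -27]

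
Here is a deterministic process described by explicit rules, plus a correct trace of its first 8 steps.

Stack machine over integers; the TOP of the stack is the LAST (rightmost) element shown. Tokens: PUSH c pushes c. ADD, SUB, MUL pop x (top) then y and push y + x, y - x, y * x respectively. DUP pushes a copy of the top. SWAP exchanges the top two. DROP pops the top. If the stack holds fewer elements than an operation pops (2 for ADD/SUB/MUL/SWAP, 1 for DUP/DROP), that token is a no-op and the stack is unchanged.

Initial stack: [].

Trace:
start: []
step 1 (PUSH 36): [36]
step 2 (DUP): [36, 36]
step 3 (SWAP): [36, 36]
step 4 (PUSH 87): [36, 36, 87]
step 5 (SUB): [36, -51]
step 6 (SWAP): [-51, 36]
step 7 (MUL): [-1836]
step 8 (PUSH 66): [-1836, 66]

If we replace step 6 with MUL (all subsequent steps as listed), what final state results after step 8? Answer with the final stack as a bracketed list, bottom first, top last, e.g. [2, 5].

(re-executing from step 6 with the substitution; state before step 6: [36, -51])
step 6 (MUL): [-1836]
step 7 (MUL): [-1836]
step 8 (PUSH 66): [-1836, 66]

[-1836, 66]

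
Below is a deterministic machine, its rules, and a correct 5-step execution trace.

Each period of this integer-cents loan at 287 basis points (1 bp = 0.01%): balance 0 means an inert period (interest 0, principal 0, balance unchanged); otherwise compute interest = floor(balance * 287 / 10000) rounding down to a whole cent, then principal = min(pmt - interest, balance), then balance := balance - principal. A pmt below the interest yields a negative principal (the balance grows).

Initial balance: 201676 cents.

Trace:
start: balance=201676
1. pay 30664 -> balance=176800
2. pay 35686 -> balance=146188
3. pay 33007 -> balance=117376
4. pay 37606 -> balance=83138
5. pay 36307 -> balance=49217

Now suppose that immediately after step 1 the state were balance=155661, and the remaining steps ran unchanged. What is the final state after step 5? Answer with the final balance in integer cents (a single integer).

25544

state after step 1 := balance=155661
2. pay 35686 -> balance=124442
3. pay 33007 -> balance=95006
4. pay 37606 -> balance=60126
5. pay 36307 -> balance=25544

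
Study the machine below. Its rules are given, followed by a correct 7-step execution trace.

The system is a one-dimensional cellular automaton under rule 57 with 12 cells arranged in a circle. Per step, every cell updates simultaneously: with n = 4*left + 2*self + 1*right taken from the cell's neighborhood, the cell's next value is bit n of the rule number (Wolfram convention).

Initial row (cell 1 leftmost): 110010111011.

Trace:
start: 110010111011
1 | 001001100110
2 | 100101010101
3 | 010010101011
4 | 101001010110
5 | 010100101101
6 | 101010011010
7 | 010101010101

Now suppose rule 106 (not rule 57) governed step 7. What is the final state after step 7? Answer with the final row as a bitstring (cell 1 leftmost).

010100111101

(re-executing step 7 under rule 106; state before step 7: 101010011010)
7 | 010100111101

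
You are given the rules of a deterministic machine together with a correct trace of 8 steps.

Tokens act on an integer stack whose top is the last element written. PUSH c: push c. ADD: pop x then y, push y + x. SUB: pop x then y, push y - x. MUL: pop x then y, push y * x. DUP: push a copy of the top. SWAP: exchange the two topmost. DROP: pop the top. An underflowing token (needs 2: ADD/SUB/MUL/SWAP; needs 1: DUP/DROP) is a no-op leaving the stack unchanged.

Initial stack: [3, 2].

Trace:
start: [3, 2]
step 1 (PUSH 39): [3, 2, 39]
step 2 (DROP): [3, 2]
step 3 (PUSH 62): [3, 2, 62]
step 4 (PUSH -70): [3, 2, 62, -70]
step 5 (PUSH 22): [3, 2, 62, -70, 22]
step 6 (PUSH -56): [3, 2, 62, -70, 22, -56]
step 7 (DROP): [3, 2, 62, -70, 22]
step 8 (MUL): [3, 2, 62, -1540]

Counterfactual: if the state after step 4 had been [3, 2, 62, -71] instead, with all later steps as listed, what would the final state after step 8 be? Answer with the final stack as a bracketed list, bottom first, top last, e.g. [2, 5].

state after step 4 := [3, 2, 62, -71]
step 5 (PUSH 22): [3, 2, 62, -71, 22]
step 6 (PUSH -56): [3, 2, 62, -71, 22, -56]
step 7 (DROP): [3, 2, 62, -71, 22]
step 8 (MUL): [3, 2, 62, -1562]

[3, 2, 62, -1562]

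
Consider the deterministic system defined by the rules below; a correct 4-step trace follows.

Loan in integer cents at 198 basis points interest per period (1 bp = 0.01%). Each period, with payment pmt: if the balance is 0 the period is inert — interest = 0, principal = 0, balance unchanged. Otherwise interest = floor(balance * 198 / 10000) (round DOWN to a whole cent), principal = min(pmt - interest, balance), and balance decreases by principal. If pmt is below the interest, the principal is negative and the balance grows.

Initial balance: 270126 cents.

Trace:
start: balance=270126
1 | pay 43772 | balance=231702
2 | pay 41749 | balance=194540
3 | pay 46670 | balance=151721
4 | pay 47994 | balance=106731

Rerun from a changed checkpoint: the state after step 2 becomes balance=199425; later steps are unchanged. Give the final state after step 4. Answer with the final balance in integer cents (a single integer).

state after step 2 := balance=199425
3 | pay 46670 | balance=156703
4 | pay 47994 | balance=111811

111811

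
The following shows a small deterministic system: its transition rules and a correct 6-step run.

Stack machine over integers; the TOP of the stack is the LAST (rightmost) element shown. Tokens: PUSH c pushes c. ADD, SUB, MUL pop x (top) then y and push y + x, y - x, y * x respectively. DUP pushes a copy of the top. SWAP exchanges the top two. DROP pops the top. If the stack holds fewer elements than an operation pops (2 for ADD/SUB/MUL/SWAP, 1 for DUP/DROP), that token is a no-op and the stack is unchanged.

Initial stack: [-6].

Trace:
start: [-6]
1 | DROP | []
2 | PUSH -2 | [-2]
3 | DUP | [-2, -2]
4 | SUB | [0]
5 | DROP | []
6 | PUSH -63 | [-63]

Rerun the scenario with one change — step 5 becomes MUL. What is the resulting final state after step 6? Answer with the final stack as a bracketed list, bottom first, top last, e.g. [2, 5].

[0, -63]

(re-executing from step 5 with the substitution; state before step 5: [0])
5 | MUL | [0]
6 | PUSH -63 | [0, -63]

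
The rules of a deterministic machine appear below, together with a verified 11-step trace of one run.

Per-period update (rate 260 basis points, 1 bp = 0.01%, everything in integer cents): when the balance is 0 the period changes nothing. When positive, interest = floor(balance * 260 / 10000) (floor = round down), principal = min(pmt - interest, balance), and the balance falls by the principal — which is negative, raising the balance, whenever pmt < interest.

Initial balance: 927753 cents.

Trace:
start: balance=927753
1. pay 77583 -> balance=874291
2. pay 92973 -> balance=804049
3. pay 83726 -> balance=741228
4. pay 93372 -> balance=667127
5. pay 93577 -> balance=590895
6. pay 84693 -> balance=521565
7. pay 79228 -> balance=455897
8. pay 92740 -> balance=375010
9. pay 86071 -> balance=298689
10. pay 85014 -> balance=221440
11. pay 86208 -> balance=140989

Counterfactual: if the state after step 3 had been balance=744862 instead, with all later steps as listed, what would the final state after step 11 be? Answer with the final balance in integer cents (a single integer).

145452

state after step 3 := balance=744862
4. pay 93372 -> balance=670856
5. pay 93577 -> balance=594721
6. pay 84693 -> balance=525490
7. pay 79228 -> balance=459924
8. pay 92740 -> balance=379142
9. pay 86071 -> balance=302928
10. pay 85014 -> balance=225790
11. pay 86208 -> balance=145452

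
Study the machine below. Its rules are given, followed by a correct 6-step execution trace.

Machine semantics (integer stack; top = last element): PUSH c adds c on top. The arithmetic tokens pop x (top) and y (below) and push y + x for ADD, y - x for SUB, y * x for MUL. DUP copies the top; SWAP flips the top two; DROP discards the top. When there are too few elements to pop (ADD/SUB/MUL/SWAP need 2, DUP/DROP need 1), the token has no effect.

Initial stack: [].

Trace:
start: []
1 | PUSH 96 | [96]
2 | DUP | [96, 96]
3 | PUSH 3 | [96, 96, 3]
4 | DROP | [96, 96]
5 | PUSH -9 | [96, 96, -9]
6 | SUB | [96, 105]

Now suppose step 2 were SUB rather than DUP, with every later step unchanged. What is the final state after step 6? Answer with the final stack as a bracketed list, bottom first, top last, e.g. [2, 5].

(re-executing from step 2 with the substitution; state before step 2: [96])
2 | SUB | [96]
3 | PUSH 3 | [96, 3]
4 | DROP | [96]
5 | PUSH -9 | [96, -9]
6 | SUB | [105]

[105]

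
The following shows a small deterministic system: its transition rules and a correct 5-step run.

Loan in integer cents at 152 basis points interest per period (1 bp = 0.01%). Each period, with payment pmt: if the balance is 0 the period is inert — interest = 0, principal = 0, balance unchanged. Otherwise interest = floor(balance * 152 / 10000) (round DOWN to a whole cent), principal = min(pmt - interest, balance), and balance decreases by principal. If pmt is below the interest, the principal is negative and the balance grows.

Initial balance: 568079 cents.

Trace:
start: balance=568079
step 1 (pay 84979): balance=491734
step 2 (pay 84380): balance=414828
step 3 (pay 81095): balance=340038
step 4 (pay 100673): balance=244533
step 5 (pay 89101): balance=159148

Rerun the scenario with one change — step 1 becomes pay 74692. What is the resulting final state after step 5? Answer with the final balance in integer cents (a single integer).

170075

(re-executing from step 1 with the substitution; state before step 1: balance=568079)
step 1 (pay 74692): balance=502021
step 2 (pay 84380): balance=425271
step 3 (pay 81095): balance=350640
step 4 (pay 100673): balance=255296
step 5 (pay 89101): balance=170075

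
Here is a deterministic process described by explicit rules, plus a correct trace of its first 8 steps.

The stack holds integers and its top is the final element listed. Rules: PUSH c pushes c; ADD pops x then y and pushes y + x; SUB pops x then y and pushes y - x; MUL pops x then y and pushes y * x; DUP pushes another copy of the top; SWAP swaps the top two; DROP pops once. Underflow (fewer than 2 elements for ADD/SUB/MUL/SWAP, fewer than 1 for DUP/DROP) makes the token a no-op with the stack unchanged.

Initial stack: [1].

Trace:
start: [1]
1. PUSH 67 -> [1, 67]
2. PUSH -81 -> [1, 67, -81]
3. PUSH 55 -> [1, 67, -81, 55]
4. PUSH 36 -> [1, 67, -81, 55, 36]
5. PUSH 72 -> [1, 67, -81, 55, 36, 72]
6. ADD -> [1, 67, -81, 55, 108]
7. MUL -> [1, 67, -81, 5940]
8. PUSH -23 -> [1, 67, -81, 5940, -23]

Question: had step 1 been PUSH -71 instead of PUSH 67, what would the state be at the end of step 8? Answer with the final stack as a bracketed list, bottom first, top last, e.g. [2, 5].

(re-executing from step 1 with the substitution; state before step 1: [1])
1. PUSH -71 -> [1, -71]
2. PUSH -81 -> [1, -71, -81]
3. PUSH 55 -> [1, -71, -81, 55]
4. PUSH 36 -> [1, -71, -81, 55, 36]
5. PUSH 72 -> [1, -71, -81, 55, 36, 72]
6. ADD -> [1, -71, -81, 55, 108]
7. MUL -> [1, -71, -81, 5940]
8. PUSH -23 -> [1, -71, -81, 5940, -23]

[1, -71, -81, 5940, -23]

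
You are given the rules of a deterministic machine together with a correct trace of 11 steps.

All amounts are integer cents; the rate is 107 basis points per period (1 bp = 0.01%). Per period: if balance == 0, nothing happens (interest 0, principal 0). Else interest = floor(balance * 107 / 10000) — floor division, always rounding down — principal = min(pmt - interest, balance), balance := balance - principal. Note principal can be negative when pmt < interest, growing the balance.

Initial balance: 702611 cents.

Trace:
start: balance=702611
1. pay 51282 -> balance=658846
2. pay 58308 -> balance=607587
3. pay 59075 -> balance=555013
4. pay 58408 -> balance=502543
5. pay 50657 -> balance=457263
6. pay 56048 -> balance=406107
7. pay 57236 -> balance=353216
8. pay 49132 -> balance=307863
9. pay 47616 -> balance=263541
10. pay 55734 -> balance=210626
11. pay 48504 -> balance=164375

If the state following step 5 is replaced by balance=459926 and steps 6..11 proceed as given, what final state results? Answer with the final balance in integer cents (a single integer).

state after step 5 := balance=459926
6. pay 56048 -> balance=408799
7. pay 57236 -> balance=355937
8. pay 49132 -> balance=310613
9. pay 47616 -> balance=266320
10. pay 55734 -> balance=213435
11. pay 48504 -> balance=167214

167214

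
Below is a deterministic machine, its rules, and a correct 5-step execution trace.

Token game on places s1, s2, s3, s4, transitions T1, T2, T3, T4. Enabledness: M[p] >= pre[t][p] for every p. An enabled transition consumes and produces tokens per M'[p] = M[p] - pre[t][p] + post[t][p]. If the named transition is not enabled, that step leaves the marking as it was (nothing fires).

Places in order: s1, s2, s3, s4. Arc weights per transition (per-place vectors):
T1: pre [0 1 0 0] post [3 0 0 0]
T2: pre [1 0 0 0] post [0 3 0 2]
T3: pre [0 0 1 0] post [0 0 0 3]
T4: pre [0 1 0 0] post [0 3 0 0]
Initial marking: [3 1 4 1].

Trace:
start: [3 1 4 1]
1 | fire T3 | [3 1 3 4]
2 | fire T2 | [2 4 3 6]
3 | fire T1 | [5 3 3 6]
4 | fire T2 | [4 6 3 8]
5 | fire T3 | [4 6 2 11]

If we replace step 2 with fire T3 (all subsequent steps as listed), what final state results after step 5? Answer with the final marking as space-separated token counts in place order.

(re-executing from step 2 with the substitution; state before step 2: [3 1 3 4])
2 | fire T3 | [3 1 2 7]
3 | fire T1 | [6 0 2 7]
4 | fire T2 | [5 3 2 9]
5 | fire T3 | [5 3 1 12]

5 3 1 12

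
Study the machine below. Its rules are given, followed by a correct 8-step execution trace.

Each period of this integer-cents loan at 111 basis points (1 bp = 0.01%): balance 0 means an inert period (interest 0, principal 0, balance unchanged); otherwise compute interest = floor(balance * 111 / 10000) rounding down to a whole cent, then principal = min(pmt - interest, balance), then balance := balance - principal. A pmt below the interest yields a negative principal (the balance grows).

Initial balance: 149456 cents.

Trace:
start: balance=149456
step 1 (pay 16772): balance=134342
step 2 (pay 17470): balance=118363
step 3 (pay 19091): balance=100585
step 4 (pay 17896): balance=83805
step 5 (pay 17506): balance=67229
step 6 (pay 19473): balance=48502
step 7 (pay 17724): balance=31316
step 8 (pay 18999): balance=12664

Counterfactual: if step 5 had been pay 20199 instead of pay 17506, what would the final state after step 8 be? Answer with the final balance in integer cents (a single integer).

(re-executing from step 5 with the substitution; state before step 5: balance=83805)
step 5 (pay 20199): balance=64536
step 6 (pay 19473): balance=45779
step 7 (pay 17724): balance=28563
step 8 (pay 18999): balance=9881

9881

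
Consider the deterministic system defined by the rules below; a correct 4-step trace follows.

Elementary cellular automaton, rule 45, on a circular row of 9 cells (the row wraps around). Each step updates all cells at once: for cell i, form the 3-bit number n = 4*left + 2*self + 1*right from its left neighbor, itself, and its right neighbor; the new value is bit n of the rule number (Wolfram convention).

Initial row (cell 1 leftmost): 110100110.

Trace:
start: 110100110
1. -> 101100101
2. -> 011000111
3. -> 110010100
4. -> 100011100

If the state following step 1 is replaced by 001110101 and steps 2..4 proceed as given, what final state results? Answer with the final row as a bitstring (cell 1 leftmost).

101001011

state after step 1 := 001110101
2. -> 001001111
3. -> 001001000
4. -> 101001011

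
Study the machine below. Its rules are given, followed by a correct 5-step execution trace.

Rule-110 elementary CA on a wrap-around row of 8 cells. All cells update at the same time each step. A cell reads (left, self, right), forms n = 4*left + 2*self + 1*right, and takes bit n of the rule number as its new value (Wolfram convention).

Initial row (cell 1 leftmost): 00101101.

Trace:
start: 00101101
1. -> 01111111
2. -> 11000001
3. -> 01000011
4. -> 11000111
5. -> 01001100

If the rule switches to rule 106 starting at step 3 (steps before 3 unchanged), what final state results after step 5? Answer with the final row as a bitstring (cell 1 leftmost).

10001100

(re-executing steps 3..5 under rule 106; state before step 3: 11000001)
3. -> 01000011
4. -> 10000111
5. -> 10001100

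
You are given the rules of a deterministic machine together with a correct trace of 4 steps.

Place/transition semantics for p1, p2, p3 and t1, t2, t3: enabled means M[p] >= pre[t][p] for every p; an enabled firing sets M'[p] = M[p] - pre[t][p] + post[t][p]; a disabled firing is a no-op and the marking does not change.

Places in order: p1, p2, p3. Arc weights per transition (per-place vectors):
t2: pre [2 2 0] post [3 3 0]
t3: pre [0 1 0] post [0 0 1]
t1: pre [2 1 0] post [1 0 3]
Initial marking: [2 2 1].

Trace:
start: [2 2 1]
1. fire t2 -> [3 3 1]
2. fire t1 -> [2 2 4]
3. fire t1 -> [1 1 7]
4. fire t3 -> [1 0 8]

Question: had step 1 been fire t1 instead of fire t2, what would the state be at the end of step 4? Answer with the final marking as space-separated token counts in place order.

1 0 5

(re-executing from step 1 with the substitution; state before step 1: [2 2 1])
1. fire t1 -> [1 1 4]
2. fire t1 -> [1 1 4]
3. fire t1 -> [1 1 4]
4. fire t3 -> [1 0 5]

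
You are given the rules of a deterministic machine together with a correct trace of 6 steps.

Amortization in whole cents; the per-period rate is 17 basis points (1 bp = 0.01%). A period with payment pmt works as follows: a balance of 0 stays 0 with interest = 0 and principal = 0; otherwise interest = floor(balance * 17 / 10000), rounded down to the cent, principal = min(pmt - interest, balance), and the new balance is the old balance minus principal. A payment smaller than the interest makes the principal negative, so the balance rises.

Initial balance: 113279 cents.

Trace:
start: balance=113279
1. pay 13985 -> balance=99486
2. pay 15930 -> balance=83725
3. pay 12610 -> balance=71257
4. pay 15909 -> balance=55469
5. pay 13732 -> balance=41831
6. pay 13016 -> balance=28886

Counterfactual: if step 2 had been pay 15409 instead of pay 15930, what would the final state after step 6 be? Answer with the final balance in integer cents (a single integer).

(re-executing from step 2 with the substitution; state before step 2: balance=99486)
2. pay 15409 -> balance=84246
3. pay 12610 -> balance=71779
4. pay 15909 -> balance=55992
5. pay 13732 -> balance=42355
6. pay 13016 -> balance=29411

29411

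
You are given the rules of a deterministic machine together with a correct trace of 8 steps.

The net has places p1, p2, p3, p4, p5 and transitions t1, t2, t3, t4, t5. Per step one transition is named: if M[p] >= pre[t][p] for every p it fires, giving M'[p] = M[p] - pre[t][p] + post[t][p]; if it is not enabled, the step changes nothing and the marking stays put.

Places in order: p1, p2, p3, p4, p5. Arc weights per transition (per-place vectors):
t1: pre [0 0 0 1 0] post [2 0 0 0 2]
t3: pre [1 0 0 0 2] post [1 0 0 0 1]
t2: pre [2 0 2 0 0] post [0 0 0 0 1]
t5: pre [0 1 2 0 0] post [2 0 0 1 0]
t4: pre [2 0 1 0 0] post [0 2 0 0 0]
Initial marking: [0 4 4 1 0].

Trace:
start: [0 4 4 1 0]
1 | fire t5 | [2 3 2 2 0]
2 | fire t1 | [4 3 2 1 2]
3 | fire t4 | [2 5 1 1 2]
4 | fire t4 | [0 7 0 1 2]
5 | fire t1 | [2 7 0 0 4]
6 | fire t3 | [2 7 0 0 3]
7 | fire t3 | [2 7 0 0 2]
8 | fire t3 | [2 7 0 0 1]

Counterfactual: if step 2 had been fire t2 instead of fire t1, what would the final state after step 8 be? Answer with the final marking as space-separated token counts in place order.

2 3 0 1 1

(re-executing from step 2 with the substitution; state before step 2: [2 3 2 2 0])
2 | fire t2 | [0 3 0 2 1]
3 | fire t4 | [0 3 0 2 1]
4 | fire t4 | [0 3 0 2 1]
5 | fire t1 | [2 3 0 1 3]
6 | fire t3 | [2 3 0 1 2]
7 | fire t3 | [2 3 0 1 1]
8 | fire t3 | [2 3 0 1 1]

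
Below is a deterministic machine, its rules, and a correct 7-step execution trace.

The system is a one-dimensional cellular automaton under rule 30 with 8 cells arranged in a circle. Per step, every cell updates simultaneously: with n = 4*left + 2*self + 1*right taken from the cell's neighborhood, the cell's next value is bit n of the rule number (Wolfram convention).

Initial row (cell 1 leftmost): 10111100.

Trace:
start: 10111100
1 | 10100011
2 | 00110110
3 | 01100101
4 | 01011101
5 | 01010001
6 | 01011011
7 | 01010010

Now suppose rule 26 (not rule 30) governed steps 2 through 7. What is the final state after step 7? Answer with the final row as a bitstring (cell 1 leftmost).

01010010

(re-executing steps 2..7 under rule 26; state before step 2: 10100011)
2 | 00010110
3 | 00100101
4 | 11011000
5 | 10010101
6 | 01100001
7 | 01010010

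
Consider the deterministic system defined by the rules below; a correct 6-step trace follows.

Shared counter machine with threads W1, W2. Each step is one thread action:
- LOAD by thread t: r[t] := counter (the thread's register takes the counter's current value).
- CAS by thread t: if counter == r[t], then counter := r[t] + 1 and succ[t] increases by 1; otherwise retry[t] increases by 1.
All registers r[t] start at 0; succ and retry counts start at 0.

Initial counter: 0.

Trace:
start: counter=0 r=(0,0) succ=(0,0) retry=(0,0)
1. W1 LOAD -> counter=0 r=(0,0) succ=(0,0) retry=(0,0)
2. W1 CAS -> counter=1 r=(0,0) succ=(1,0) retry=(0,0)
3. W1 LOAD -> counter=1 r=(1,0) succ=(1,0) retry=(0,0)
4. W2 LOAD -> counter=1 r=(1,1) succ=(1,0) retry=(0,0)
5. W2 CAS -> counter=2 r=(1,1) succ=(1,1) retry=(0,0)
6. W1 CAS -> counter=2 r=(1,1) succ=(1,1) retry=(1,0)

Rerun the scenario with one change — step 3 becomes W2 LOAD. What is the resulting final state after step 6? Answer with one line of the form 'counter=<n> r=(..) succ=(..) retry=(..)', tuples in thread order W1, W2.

(re-executing from step 3 with the substitution; state before step 3: counter=1 r=(0,0) succ=(1,0) retry=(0,0))
3. W2 LOAD -> counter=1 r=(0,1) succ=(1,0) retry=(0,0)
4. W2 LOAD -> counter=1 r=(0,1) succ=(1,0) retry=(0,0)
5. W2 CAS -> counter=2 r=(0,1) succ=(1,1) retry=(0,0)
6. W1 CAS -> counter=2 r=(0,1) succ=(1,1) retry=(1,0)

counter=2 r=(0,1) succ=(1,1) retry=(1,0)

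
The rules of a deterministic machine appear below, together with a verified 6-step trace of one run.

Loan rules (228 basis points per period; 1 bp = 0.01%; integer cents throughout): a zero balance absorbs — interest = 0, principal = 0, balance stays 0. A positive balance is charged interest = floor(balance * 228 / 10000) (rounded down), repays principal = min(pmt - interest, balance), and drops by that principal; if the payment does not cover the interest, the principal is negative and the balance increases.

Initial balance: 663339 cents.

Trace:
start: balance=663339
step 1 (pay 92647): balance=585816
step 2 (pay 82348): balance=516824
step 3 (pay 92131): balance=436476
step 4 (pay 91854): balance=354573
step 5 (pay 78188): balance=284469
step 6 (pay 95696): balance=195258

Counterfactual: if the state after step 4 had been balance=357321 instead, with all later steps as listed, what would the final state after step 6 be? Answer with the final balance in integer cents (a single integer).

state after step 4 := balance=357321
step 5 (pay 78188): balance=287279
step 6 (pay 95696): balance=198132

198132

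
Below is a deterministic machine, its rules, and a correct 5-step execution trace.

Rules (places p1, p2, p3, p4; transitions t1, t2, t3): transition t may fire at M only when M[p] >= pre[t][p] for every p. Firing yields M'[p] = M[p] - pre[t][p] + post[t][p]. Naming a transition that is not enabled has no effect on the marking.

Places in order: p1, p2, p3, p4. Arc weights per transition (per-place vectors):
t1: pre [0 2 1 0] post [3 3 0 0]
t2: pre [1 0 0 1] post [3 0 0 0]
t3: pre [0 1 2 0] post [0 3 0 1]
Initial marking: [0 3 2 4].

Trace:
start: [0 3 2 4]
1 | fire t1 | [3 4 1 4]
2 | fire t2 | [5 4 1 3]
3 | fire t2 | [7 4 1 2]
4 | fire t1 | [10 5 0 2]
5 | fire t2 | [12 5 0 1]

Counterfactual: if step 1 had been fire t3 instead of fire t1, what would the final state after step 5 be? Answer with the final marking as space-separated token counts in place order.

0 5 0 5

(re-executing from step 1 with the substitution; state before step 1: [0 3 2 4])
1 | fire t3 | [0 5 0 5]
2 | fire t2 | [0 5 0 5]
3 | fire t2 | [0 5 0 5]
4 | fire t1 | [0 5 0 5]
5 | fire t2 | [0 5 0 5]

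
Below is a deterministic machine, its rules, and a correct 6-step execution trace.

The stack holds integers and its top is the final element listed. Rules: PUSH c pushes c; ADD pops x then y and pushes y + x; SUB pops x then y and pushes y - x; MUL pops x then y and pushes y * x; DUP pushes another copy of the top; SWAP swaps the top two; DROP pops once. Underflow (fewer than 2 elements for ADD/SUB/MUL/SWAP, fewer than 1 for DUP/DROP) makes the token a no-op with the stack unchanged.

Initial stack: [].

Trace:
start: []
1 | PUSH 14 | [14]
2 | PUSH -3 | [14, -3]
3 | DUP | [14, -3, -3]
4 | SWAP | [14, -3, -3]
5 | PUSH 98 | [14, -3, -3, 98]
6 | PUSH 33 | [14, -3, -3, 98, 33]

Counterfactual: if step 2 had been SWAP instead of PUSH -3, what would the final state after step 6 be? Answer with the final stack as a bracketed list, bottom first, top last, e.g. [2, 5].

(re-executing from step 2 with the substitution; state before step 2: [14])
2 | SWAP | [14]
3 | DUP | [14, 14]
4 | SWAP | [14, 14]
5 | PUSH 98 | [14, 14, 98]
6 | PUSH 33 | [14, 14, 98, 33]

[14, 14, 98, 33]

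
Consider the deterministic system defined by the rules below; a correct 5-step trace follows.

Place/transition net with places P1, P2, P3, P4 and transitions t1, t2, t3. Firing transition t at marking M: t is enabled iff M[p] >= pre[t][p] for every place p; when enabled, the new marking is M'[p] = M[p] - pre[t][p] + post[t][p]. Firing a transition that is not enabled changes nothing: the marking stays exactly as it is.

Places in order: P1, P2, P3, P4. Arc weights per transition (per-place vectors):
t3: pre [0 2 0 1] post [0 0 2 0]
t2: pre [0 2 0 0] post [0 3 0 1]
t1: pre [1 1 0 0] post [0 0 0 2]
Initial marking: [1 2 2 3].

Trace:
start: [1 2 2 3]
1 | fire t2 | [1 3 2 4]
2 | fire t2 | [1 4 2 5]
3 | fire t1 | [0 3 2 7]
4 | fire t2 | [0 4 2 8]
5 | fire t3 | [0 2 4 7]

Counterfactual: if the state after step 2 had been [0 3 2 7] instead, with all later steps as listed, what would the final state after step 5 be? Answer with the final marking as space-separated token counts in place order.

state after step 2 := [0 3 2 7]
3 | fire t1 | [0 3 2 7]
4 | fire t2 | [0 4 2 8]
5 | fire t3 | [0 2 4 7]

0 2 4 7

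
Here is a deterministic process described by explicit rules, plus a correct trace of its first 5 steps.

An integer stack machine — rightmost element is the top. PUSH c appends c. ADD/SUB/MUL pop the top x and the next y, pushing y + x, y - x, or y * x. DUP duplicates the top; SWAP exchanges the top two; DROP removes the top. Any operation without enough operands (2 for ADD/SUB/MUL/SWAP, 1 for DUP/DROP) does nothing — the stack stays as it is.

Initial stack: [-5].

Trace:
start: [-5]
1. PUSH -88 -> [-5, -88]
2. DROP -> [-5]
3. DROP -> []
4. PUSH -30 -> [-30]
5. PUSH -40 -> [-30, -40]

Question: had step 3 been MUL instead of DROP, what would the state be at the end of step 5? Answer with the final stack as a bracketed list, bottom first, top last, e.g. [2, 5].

[-5, -30, -40]

(re-executing from step 3 with the substitution; state before step 3: [-5])
3. MUL -> [-5]
4. PUSH -30 -> [-5, -30]
5. PUSH -40 -> [-5, -30, -40]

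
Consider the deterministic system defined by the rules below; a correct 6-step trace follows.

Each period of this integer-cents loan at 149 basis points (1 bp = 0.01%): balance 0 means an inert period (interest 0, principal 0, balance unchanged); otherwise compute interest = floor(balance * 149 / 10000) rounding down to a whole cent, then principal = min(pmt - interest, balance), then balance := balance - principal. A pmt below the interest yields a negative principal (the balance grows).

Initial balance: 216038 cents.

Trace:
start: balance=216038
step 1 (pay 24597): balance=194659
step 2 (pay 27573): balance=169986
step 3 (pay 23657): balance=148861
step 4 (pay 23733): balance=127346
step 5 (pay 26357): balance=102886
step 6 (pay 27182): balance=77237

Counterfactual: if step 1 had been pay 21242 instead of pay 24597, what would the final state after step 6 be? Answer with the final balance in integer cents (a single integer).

80849

(re-executing from step 1 with the substitution; state before step 1: balance=216038)
step 1 (pay 21242): balance=198014
step 2 (pay 27573): balance=173391
step 3 (pay 23657): balance=152317
step 4 (pay 23733): balance=130853
step 5 (pay 26357): balance=106445
step 6 (pay 27182): balance=80849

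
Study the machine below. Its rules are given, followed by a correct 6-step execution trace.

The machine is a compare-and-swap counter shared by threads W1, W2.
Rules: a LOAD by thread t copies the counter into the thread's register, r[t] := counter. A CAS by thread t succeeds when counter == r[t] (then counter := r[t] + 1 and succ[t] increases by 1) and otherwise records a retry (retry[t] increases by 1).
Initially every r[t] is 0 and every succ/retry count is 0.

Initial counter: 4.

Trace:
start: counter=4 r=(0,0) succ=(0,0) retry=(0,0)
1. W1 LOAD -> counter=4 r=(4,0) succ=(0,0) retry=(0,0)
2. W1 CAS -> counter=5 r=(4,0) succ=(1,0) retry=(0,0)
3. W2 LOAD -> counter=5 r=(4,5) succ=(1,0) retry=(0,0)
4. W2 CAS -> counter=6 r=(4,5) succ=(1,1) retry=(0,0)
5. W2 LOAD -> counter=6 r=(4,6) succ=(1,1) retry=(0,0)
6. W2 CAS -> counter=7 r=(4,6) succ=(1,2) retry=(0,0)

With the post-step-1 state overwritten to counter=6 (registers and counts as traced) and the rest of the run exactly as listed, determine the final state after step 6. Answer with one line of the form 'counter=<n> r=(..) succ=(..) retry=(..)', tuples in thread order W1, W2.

state after step 1 := counter=6 r=(4,0) succ=(0,0) retry=(0,0)
2. W1 CAS -> counter=6 r=(4,0) succ=(0,0) retry=(1,0)
3. W2 LOAD -> counter=6 r=(4,6) succ=(0,0) retry=(1,0)
4. W2 CAS -> counter=7 r=(4,6) succ=(0,1) retry=(1,0)
5. W2 LOAD -> counter=7 r=(4,7) succ=(0,1) retry=(1,0)
6. W2 CAS -> counter=8 r=(4,7) succ=(0,2) retry=(1,0)

counter=8 r=(4,7) succ=(0,2) retry=(1,0)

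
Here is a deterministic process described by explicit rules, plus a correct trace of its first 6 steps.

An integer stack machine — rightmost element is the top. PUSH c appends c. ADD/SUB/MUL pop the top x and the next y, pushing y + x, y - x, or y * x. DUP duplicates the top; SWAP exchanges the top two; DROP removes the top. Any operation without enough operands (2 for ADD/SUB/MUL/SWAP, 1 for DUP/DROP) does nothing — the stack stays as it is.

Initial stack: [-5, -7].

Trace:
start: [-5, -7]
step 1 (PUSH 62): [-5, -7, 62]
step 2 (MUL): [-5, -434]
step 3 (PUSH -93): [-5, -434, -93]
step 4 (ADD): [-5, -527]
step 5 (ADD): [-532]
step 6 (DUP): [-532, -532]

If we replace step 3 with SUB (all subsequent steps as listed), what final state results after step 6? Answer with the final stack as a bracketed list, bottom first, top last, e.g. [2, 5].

[429, 429]

(re-executing from step 3 with the substitution; state before step 3: [-5, -434])
step 3 (SUB): [429]
step 4 (ADD): [429]
step 5 (ADD): [429]
step 6 (DUP): [429, 429]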